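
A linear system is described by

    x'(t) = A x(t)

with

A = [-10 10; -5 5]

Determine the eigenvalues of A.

det(sI - A) = s^2 - (tr A)s + det A, with tr A = (-10) + 5 = -5 and det A = (-10)·5 - 10·(-5) = -50 - (-50) = 0.
So p(s) = det(sI - A) = s^2 + 5s.
Factor s^2 + 5s: two numbers with sum -5 and product 0 are 0 and -5, so s^2 + 5s = s(s + 5).
Hence p(s) = s (s + 5), with roots -5, 0.
At least one eigenvalue has non-negative real part, so the system is not asymptotically stable.

-5, 0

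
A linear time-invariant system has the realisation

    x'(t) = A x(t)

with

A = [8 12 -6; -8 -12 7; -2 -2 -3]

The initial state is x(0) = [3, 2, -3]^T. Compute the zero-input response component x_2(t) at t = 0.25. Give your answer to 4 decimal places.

det(sI - A) = s^3 - (tr A)s^2 + (M11 + M22 + M33)s - det A, where Mii is the 2×2 principal minor of A obtained by deleting row i and column i.
tr A = 8 + (-12) + (-3) = -7; M11 = (-12)·(-3) - 7·(-2) = 36 - (-14) = 50; M22 = 8·(-3) - (-6)·(-2) = -24 - 12 = -36; M33 = 8·(-12) - 12·(-8) = -96 - (-96) = 0; sum of minors = 14.
det A = 8·((-12)·(-3) - 7·(-2)) - 12·((-8)·(-3) - 7·(-2)) + (-6)·((-8)·(-2) - (-12)·(-2)) = 8·50 - 12·38 + (-6)·(-8) = -8.
So p(s) = det(sI - A) = s^3 + 7s^2 + 14s + 8.
Rational-root test: any integer root divides 8. Testing small divisors, s = -1 works: p(-1) = -1 + 7 + (-14) + 8 = 0, so (s + 1) is a factor.
Dividing, p(s) = (s + 1)(s^2 + 6s + 8).
Factor s^2 + 6s + 8: two numbers with sum -6 and product 8 are -2 and -4, so s^2 + 6s + 8 = (s + 2)(s + 4).
Hence p(s) = (s + 1) (s + 2) (s + 4), with roots -4, -2, -1.
The eigenvalues -4, -2, -1 are distinct and real, so A is diagonalisable and x(t) = e^{At} x(0) = V diag(e^{λ_i t}) V^{-1} x(0), where the columns of V are the eigenvectors.
λ = -4: A - (-4)I = [[12, 12, -6], [-8, -8, 7], [-2, -2, 1]]. v must be orthogonal to every row; (row 1) × (row 2) = [36, -36, 0], so take v_1 = [1, -1, 0]^T.
λ = -2: A - (-2)I = [[10, 12, -6], [-8, -10, 7], [-2, -2, -1]]. v must be orthogonal to every row; (row 1) × (row 2) = [24, -22, -4], so take v_2 = [-12, 11, 2]^T.
λ = -1: A - (-1)I = [[9, 12, -6], [-8, -11, 7], [-2, -2, -2]]. v must be orthogonal to every row; (row 1) × (row 2) = [18, -15, -3], so take v_3 = [6, -5, -1]^T.
V = [v_1 v_2 v_3] = [[1, -12, 6], [-1, 11, -5], [0, 2, -1]] has det V = -1, so V^{-1} = adj(V)/det V = [[1, 0, 6], [1, 1, 1], [2, 2, 1]].
Modal coordinates z(0) = V^{-1} x(0): 1·3 + 0·2 + 6·(-3) = -15; 1·3 + 1·2 + 1·(-3) = 2; 2·3 + 2·2 + 1·(-3) = 7; so z(0) = [-15, 2, 7]^T.
x_2(t) = Σ_i (v_i)_2 · z_i(0) · e^{λ_i t} (row 2 of V times the modal terms).
x_2(0.25) = (-1)·(-15)·e^{-4·0.25} + 11·2·e^{-2·0.25} + (-5)·7·e^{-1·0.25} = 15·0.367879 + 22·0.606531 + (-35)·0.778801 = -8.3962.

-8.3962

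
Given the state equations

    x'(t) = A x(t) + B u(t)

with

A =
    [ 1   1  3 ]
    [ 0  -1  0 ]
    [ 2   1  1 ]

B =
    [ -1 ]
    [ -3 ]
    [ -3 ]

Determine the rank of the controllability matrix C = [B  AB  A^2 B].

AB = [[-13], [3], [-8]]
A^2B = [[-34], [-3], [-31]]
Controllability matrix C = [B  AB  A^2B] = [[-1, -13, -34], [-3, 3, -3], [-3, -8, -31]]
det(C) = (-1)·(3·(-31) - (-3)·(-8)) - (-13)·((-3)·(-31) - (-3)·(-3)) + (-34)·((-3)·(-8) - 3·(-3)) = (-1)·(-117) - (-13)·84 + (-34)·33 = 87 ≠ 0, so rank(C) = 3.
rank(C) = 3 = n, so the pair (A, B) is completely controllable.

3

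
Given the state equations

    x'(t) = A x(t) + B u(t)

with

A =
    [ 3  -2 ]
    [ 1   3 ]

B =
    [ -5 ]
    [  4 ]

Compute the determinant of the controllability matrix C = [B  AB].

AB = [[-23], [7]]
Controllability matrix C = [B  AB] = [[-5, -23], [4, 7]]
det(C) = (-5)·7 - (-23)·4 = -35 - (-92) = 57
Since det(C) ≠ 0, rank(C) = 2 and the system is completely controllable.

57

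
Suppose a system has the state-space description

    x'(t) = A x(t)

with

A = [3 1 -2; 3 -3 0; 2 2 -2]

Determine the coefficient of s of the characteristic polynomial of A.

Expand det(sI - A) for the 3×3 matrix.
p(s) = s^3 + 2s^2 - 8s.
(Check: constant term = det(-A) = (-1)^3 det A = 0; coefficient of s^2 = -tr A = 2.)
The coefficient of s is -8.

-8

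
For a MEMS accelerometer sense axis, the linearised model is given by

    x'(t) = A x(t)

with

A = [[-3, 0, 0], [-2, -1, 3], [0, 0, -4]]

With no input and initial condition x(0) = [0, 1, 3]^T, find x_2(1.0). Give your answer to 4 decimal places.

det(sI - A) = s^3 - (tr A)s^2 + (M11 + M22 + M33)s - det A, where Mii is the 2×2 principal minor of A obtained by deleting row i and column i.
tr A = (-3) + (-1) + (-4) = -8; M11 = (-1)·(-4) - 3·0 = 4 - 0 = 4; M22 = (-3)·(-4) - 0·0 = 12 - 0 = 12; M33 = (-3)·(-1) - 0·(-2) = 3 - 0 = 3; sum of minors = 19.
det A = (-3)·((-1)·(-4) - 3·0) - 0·((-2)·(-4) - 3·0) + 0·((-2)·0 - (-1)·0) = (-3)·4 - 0·8 + 0·0 = -12.
So p(s) = det(sI - A) = s^3 + 8s^2 + 19s + 12.
Rational-root test: any integer root divides 12. Testing small divisors, s = -1 works: p(-1) = -1 + 8 + (-19) + 12 = 0, so (s + 1) is a factor.
Dividing, p(s) = (s + 1)(s^2 + 7s + 12).
Factor s^2 + 7s + 12: two numbers with sum -7 and product 12 are -3 and -4, so s^2 + 7s + 12 = (s + 3)(s + 4).
Hence p(s) = (s + 1) (s + 3) (s + 4), with roots -4, -3, -1.
The eigenvalues -4, -3, -1 are distinct and real, so A is diagonalisable and x(t) = e^{At} x(0) = V diag(e^{λ_i t}) V^{-1} x(0), where the columns of V are the eigenvectors.
λ = -4: A - (-4)I = [[1, 0, 0], [-2, 3, 3], [0, 0, 0]]. v must be orthogonal to every row; (row 1) × (row 2) = [0, -3, 3], so take v_1 = [0, -1, 1]^T.
λ = -3: A - (-3)I = [[0, 0, 0], [-2, 2, 3], [0, 0, -1]]. v must be orthogonal to every row; (row 2) × (row 3) = [-2, -2, 0], so take v_2 = [-1, -1, 0]^T.
λ = -1: A - (-1)I = [[-2, 0, 0], [-2, 0, 3], [0, 0, -3]]. v must be orthogonal to every row; (row 1) × (row 2) = [0, 6, 0], so take v_3 = [0, 1, 0]^T.
V = [v_1 v_2 v_3] = [[0, -1, 0], [-1, -1, 1], [1, 0, 0]] has det V = -1, so V^{-1} = adj(V)/det V = [[0, 0, 1], [-1, 0, 0], [-1, 1, 1]].
Modal coordinates z(0) = V^{-1} x(0): 0·0 + 0·1 + 1·3 = 3; (-1)·0 + 0·1 + 0·3 = 0; (-1)·0 + 1·1 + 1·3 = 4; so z(0) = [3, 0, 4]^T.
x_2(t) = Σ_i (v_i)_2 · z_i(0) · e^{λ_i t} (row 2 of V times the modal terms).
x_2(1.0) = (-1)·3·e^{-4·1.0} + (-1)·0·e^{-3·1.0} + 1·4·e^{-1·1.0} = (-3)·0.018316 + 0·0.049787 + 4·0.367879 = 1.4166.

1.4166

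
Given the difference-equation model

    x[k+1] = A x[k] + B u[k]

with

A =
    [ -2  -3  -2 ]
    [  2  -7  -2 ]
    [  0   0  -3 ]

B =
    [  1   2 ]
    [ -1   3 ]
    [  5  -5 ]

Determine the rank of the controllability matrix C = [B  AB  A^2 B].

2

AB = [[-9, -3], [-1, -7], [-15, 15]]
A^2B = [[51, -3], [19, 13], [45, -45]]
Controllability matrix C = [B  AB  A^2B] = [[1, 2, -9, -3, 51, -3], [-1, 3, -1, -7, 19, 13], [5, -5, -15, 15, 45, -45]]
The rows r1, r2, r3 of C are linearly dependent: -2·r1 + 3·r2 + r3 = 0 (check each entry), so rank(C) ≤ 2.
The 2×2 minor from rows 1, 2, columns 1, 2 is 1·3 - 2·(-1) = 3 - (-2) = 5 ≠ 0, so rank(C) = 2.
rank(C) = 2 < n = 3, so the pair (A, B) is not completely controllable.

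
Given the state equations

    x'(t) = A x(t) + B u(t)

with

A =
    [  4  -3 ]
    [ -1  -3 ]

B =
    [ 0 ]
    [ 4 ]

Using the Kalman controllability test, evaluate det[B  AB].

AB = [[-12], [-12]]
Controllability matrix C = [B  AB] = [[0, -12], [4, -12]]
det(C) = 0·(-12) - (-12)·4 = 0 - (-48) = 48
Since det(C) ≠ 0, rank(C) = 2 and the system is completely controllable.

48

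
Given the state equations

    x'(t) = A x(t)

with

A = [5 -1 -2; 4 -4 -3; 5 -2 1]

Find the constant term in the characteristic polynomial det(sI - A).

55

Expand det(sI - A) for the 3×3 matrix.
p(s) = s^3 - 2s^2 - 11s + 55.
(Check: constant term = det(-A) = (-1)^3 det A = 55; coefficient of s^2 = -tr A = -2.)
The constant term is 55.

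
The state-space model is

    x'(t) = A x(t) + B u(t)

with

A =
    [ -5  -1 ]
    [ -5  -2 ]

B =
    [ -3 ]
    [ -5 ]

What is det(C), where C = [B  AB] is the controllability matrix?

25

AB = [[20], [25]]
Controllability matrix C = [B  AB] = [[-3, 20], [-5, 25]]
det(C) = (-3)·25 - 20·(-5) = -75 - (-100) = 25
Since det(C) ≠ 0, rank(C) = 2 and the system is completely controllable.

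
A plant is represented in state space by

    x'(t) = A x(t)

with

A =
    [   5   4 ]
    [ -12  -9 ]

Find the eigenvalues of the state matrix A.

det(sI - A) = s^2 - (tr A)s + det A, with tr A = 5 + (-9) = -4 and det A = 5·(-9) - 4·(-12) = -45 - (-48) = 3.
So p(s) = det(sI - A) = s^2 + 4s + 3.
Factor s^2 + 4s + 3: two numbers with sum -4 and product 3 are -1 and -3, so s^2 + 4s + 3 = (s + 1)(s + 3).
Hence p(s) = (s + 1) (s + 3), with roots -3, -1.
All eigenvalues have negative real part, so the system is asymptotically stable.

-3, -1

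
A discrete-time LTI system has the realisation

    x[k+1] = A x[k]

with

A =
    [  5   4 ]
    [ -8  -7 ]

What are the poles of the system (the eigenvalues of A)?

det(zI - A) = z^2 - (tr A)z + det A, with tr A = 5 + (-7) = -2 and det A = 5·(-7) - 4·(-8) = -35 - (-32) = -3.
So p(z) = det(zI - A) = z^2 + 2z - 3.
Factor z^2 + 2z - 3: two numbers with sum -2 and product -3 are 1 and -3, so z^2 + 2z - 3 = (z - 1)(z + 3).
Hence p(z) = (z - 1) (z + 3), with roots -3, 1.

-3, 1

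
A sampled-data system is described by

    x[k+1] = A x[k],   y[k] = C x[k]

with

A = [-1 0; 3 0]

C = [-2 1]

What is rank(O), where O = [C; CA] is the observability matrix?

2

CA = [[5, 0]]
Observability matrix O = [C; CA] = [[-2, 1], [5, 0]]
det(O) = (-2)·0 - 1·5 = 0 - 5 = -5 ≠ 0, so rank(O) = 2.
rank(O) = 2 = n, so the pair (A, C) is completely observable.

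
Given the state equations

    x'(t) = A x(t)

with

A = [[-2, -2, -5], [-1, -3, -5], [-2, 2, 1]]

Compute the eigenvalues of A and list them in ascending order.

det(sI - A) = s^3 - (tr A)s^2 + (M11 + M22 + M33)s - det A, where Mii is the 2×2 principal minor of A obtained by deleting row i and column i.
tr A = (-2) + (-3) + 1 = -4; M11 = (-3)·1 - (-5)·2 = -3 - (-10) = 7; M22 = (-2)·1 - (-5)·(-2) = -2 - 10 = -12; M33 = (-2)·(-3) - (-2)·(-1) = 6 - 2 = 4; sum of minors = -1.
det A = (-2)·((-3)·1 - (-5)·2) - (-2)·((-1)·1 - (-5)·(-2)) + (-5)·((-1)·2 - (-3)·(-2)) = (-2)·7 - (-2)·(-11) + (-5)·(-8) = 4.
So p(s) = det(sI - A) = s^3 + 4s^2 - s - 4.
Rational-root test: any integer root divides -4. Testing small divisors, s = -1 works: p(-1) = -1 + 4 + 1 + (-4) = 0, so (s + 1) is a factor.
Dividing, p(s) = (s + 1)(s^2 + 3s - 4).
Factor s^2 + 3s - 4: two numbers with sum -3 and product -4 are 1 and -4, so s^2 + 3s - 4 = (s - 1)(s + 4).
Hence p(s) = (s - 1) (s + 1) (s + 4), with roots -4, -1, 1.
At least one eigenvalue has non-negative real part, so the system is not asymptotically stable.

-4, -1, 1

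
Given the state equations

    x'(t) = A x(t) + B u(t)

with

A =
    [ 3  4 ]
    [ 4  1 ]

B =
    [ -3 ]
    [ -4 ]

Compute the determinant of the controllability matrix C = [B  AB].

AB = [[-25], [-16]]
Controllability matrix C = [B  AB] = [[-3, -25], [-4, -16]]
det(C) = (-3)·(-16) - (-25)·(-4) = 48 - 100 = -52
Since det(C) ≠ 0, rank(C) = 2 and the system is completely controllable.

-52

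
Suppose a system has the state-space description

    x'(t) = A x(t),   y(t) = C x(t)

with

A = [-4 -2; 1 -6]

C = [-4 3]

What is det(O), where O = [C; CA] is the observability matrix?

CA = [[19, -10]]
Observability matrix O = [C; CA] = [[-4, 3], [19, -10]]
det(O) = (-4)·(-10) - 3·19 = 40 - 57 = -17
Since det(O) ≠ 0, rank(O) = 2 and the system is completely observable.

-17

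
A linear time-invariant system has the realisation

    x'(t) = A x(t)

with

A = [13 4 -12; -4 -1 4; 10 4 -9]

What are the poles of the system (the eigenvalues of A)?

-1, 1, 3

det(sI - A) = s^3 - (tr A)s^2 + (M11 + M22 + M33)s - det A, where Mii is the 2×2 principal minor of A obtained by deleting row i and column i.
tr A = 13 + (-1) + (-9) = 3; M11 = (-1)·(-9) - 4·4 = 9 - 16 = -7; M22 = 13·(-9) - (-12)·10 = -117 - (-120) = 3; M33 = 13·(-1) - 4·(-4) = -13 - (-16) = 3; sum of minors = -1.
det A = 13·((-1)·(-9) - 4·4) - 4·((-4)·(-9) - 4·10) + (-12)·((-4)·4 - (-1)·10) = 13·(-7) - 4·(-4) + (-12)·(-6) = -3.
So p(s) = det(sI - A) = s^3 - 3s^2 - s + 3.
Rational-root test: any integer root divides 3. Testing small divisors, s = -1 works: p(-1) = -1 + (-3) + 1 + 3 = 0, so (s + 1) is a factor.
Dividing, p(s) = (s + 1)(s^2 - 4s + 3).
Factor s^2 - 4s + 3: two numbers with sum 4 and product 3 are 3 and 1, so s^2 - 4s + 3 = (s - 3)(s - 1).
Hence p(s) = (s - 3) (s - 1) (s + 1), with roots -1, 1, 3.
At least one eigenvalue has non-negative real part, so the system is not asymptotically stable.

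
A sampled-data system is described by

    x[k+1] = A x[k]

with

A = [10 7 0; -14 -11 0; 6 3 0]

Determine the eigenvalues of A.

det(zI - A) = z^3 - (tr A)z^2 + (M11 + M22 + M33)z - det A, where Mii is the 2×2 principal minor of A obtained by deleting row i and column i.
tr A = 10 + (-11) + 0 = -1; M11 = (-11)·0 - 0·3 = 0 - 0 = 0; M22 = 10·0 - 0·6 = 0 - 0 = 0; M33 = 10·(-11) - 7·(-14) = -110 - (-98) = -12; sum of minors = -12.
det A = 10·((-11)·0 - 0·3) - 7·((-14)·0 - 0·6) + 0·((-14)·3 - (-11)·6) = 10·0 - 7·0 + 0·24 = 0.
So p(z) = det(zI - A) = z^3 + z^2 - 12z.
The constant term is 0, so p(z) = z(z^2 + z - 12).
Factor z^2 + z - 12: two numbers with sum -1 and product -12 are 3 and -4, so z^2 + z - 12 = (z - 3)(z + 4).
Hence p(z) = z (z - 3) (z + 4), with roots -4, 0, 3.

-4, 0, 3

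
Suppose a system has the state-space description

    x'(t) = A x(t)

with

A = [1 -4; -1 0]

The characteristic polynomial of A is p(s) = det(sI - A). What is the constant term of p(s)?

-4

For a 2×2 matrix, det(sI - A) = s^2 - (tr A)s + det A.
tr A = 1, det A = -4.
So p(s) = s^2 - s - 4.
The constant term is -4.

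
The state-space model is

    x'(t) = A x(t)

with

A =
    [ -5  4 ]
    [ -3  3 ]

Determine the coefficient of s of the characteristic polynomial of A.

For a 2×2 matrix, det(sI - A) = s^2 - (tr A)s + det A.
tr A = -2, det A = -3.
So p(s) = s^2 + 2s - 3.
The coefficient of s is 2.

2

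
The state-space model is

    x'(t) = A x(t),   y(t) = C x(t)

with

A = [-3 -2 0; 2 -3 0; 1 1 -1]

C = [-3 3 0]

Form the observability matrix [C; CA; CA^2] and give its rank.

CA = [[15, -3, 0]]
CA^2 = [[-51, -21, 0]]
Observability matrix O = [C; CA; CA^2] = [[-3, 3, 0], [15, -3, 0], [-51, -21, 0]]
Column 3 of O is identically zero, so rank(O) ≤ 2.
The 2×2 minor from rows 1, 2, columns 1, 2 is (-3)·(-3) - 3·15 = 9 - 45 = -36 ≠ 0, so rank(O) = 2.
rank(O) = 2 < n = 3, so the pair (A, C) is not completely observable.

2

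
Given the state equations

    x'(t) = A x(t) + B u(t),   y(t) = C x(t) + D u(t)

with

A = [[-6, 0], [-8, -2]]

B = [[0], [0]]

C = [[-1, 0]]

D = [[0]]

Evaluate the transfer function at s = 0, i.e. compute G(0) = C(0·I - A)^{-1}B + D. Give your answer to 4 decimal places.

G(0) = C(-A)^{-1}B + D = -C A^{-1} B + D.
det A = 12, so A^{-1} = (1/12)·adj(A) = [[-1/6, 0], [2/3, -1/2]]
A^{-1} B = [0, 0]^T
C A^{-1} B = 0
G(0) = D - C A^{-1} B = 0 - (0) = 0

0.0000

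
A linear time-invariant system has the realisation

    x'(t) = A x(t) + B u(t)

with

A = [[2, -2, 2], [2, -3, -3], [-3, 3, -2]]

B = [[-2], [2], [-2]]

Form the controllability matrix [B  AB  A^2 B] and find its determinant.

-3232

AB = [[-12], [-4], [16]]
A^2B = [[16], [-60], [-8]]
Controllability matrix C = [B  AB  A^2B] = [[-2, -12, 16], [2, -4, -60], [-2, 16, -8]]
Expanding along the first row, det(C) = (-2)·((-4)·(-8) - (-60)·16) - (-12)·(2·(-8) - (-60)·(-2)) + 16·(2·16 - (-4)·(-2)) = (-2)·992 - (-12)·(-136) + 16·24 = -3232
Since det(C) ≠ 0, rank(C) = 3 and the system is completely controllable.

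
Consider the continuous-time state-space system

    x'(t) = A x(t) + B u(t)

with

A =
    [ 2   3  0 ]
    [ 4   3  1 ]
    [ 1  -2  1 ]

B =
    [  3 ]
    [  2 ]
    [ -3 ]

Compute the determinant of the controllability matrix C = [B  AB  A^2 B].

-45

AB = [[12], [15], [-4]]
A^2B = [[69], [89], [-22]]
Controllability matrix C = [B  AB  A^2B] = [[3, 12, 69], [2, 15, 89], [-3, -4, -22]]
Expanding along the first row, det(C) = 3·(15·(-22) - 89·(-4)) - 12·(2·(-22) - 89·(-3)) + 69·(2·(-4) - 15·(-3)) = 3·26 - 12·223 + 69·37 = -45
Since det(C) ≠ 0, rank(C) = 3 and the system is completely controllable.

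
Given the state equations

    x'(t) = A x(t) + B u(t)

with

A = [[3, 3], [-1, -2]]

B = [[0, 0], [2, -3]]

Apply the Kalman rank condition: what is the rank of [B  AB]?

AB = [[6, -9], [-4, 6]]
Controllability matrix C = [B  AB] = [[0, 0, 6, -9], [2, -3, -4, 6]]
Take the 2×2 submatrix of C formed by columns 1, 3: [[0, 6], [2, -4]]. Its determinant is 0·(-4) - 6·2 = 0 - 12 = -12 ≠ 0.
So rank(C) ≥ 2; since C has 2 rows, rank(C) = 2.
rank(C) = 2 = n, so the pair (A, B) is completely controllable.

2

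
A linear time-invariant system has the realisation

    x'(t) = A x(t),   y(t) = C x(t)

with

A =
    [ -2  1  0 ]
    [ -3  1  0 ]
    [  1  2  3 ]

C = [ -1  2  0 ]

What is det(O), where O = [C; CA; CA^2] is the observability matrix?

CA = [[-4, 1, 0]]
CA^2 = [[5, -3, 0]]
Observability matrix O = [C; CA; CA^2] = [[-1, 2, 0], [-4, 1, 0], [5, -3, 0]]
Expanding along the first row, det(O) = (-1)·(1·0 - 0·(-3)) - 2·((-4)·0 - 0·5) + 0·((-4)·(-3) - 1·5) = (-1)·0 - 2·0 + 0·7 = 0
Since det(O) = 0, rank(O) < 3 and the system is not completely observable.

0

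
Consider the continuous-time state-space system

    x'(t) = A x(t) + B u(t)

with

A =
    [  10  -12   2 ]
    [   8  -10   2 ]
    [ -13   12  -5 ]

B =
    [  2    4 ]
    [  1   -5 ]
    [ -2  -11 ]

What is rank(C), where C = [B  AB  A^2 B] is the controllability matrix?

AB = [[4, 78], [2, 60], [-4, -57]]
A^2B = [[8, -54], [4, -90], [-8, -9]]
Controllability matrix C = [B  AB  A^2B] = [[2, 4, 4, 78, 8, -54], [1, -5, 2, 60, 4, -90], [-2, -11, -4, -57, -8, -9]]
The rows r1, r2, r3 of C are linearly dependent: 3·r1 - 2·r2 + 2·r3 = 0 (check each entry), so rank(C) ≤ 2.
The 2×2 minor from rows 1, 2, columns 1, 2 is 2·(-5) - 4·1 = -10 - 4 = -14 ≠ 0, so rank(C) = 2.
rank(C) = 2 < n = 3, so the pair (A, B) is not completely controllable.

2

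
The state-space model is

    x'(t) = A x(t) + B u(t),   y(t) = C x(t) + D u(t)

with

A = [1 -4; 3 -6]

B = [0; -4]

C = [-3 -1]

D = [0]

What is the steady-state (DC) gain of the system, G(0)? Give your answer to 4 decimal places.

-8.6667

G(0) = C(-A)^{-1}B + D = -C A^{-1} B + D.
det A = 6, so A^{-1} = (1/6)·adj(A) = [[-1, 2/3], [-1/2, 1/6]]
A^{-1} B = [-8/3, -2/3]^T
C A^{-1} B = 26/3
G(0) = D - C A^{-1} B = 0 - (26/3) = -26/3 ≈ -8.6667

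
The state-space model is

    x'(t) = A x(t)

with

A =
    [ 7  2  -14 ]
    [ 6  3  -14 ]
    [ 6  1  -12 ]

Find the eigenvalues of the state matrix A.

-5, 1, 2

det(sI - A) = s^3 - (tr A)s^2 + (M11 + M22 + M33)s - det A, where Mii is the 2×2 principal minor of A obtained by deleting row i and column i.
tr A = 7 + 3 + (-12) = -2; M11 = 3·(-12) - (-14)·1 = -36 - (-14) = -22; M22 = 7·(-12) - (-14)·6 = -84 - (-84) = 0; M33 = 7·3 - 2·6 = 21 - 12 = 9; sum of minors = -13.
det A = 7·(3·(-12) - (-14)·1) - 2·(6·(-12) - (-14)·6) + (-14)·(6·1 - 3·6) = 7·(-22) - 2·12 + (-14)·(-12) = -10.
So p(s) = det(sI - A) = s^3 + 2s^2 - 13s + 10.
Rational-root test: any integer root divides 10. Testing small divisors, s = 1 works: p(1) = 1 + 2 + (-13) + 10 = 0, so (s - 1) is a factor.
Dividing, p(s) = (s - 1)(s^2 + 3s - 10).
Factor s^2 + 3s - 10: two numbers with sum -3 and product -10 are 2 and -5, so s^2 + 3s - 10 = (s - 2)(s + 5).
Hence p(s) = (s - 2) (s - 1) (s + 5), with roots -5, 1, 2.
At least one eigenvalue has non-negative real part, so the system is not asymptotically stable.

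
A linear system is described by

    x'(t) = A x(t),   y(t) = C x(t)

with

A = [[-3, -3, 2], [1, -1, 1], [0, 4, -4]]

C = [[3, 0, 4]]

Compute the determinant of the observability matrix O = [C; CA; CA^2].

CA = [[-9, 7, -10]]
CA^2 = [[34, -20, 29]]
Observability matrix O = [C; CA; CA^2] = [[3, 0, 4], [-9, 7, -10], [34, -20, 29]]
Expanding along the first row, det(O) = 3·(7·29 - (-10)·(-20)) - 0·((-9)·29 - (-10)·34) + 4·((-9)·(-20) - 7·34) = 3·3 - 0·79 + 4·(-58) = -223
Since det(O) ≠ 0, rank(O) = 3 and the system is completely observable.

-223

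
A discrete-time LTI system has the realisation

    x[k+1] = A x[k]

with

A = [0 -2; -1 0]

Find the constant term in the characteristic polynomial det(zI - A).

-2

For a 2×2 matrix, det(zI - A) = z^2 - (tr A)z + det A.
tr A = 0, det A = -2.
So p(z) = z^2 - 2.
The constant term is -2.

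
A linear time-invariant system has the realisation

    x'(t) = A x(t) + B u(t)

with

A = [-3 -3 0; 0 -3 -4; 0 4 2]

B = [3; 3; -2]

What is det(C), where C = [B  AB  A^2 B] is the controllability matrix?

AB = [[-18], [-1], [8]]
A^2B = [[57], [-29], [12]]
Controllability matrix C = [B  AB  A^2B] = [[3, -18, 57], [3, -1, -29], [-2, 8, 12]]
Expanding along the first row, det(C) = 3·((-1)·12 - (-29)·8) - (-18)·(3·12 - (-29)·(-2)) + 57·(3·8 - (-1)·(-2)) = 3·220 - (-18)·(-22) + 57·22 = 1518
Since det(C) ≠ 0, rank(C) = 3 and the system is completely controllable.

1518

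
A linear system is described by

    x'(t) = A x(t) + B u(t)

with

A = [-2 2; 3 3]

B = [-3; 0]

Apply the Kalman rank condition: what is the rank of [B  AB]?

2

AB = [[6], [-9]]
Controllability matrix C = [B  AB] = [[-3, 6], [0, -9]]
det(C) = (-3)·(-9) - 6·0 = 27 - 0 = 27 ≠ 0, so rank(C) = 2.
rank(C) = 2 = n, so the pair (A, B) is completely controllable.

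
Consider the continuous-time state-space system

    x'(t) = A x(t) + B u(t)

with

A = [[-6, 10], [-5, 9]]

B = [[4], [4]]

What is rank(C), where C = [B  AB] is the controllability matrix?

AB = [[16], [16]]
Controllability matrix C = [B  AB] = [[4, 16], [4, 16]]
Every column of C is a scalar multiple of column 1 = [4, 4] (multipliers 1, 4), so the columns span a one-dimensional space.
C ≠ 0, hence rank(C) = 1.
rank(C) = 1 < n = 2, so the pair (A, B) is not completely controllable.

1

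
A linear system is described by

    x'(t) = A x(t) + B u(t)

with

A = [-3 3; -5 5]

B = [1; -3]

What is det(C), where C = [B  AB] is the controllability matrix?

AB = [[-12], [-20]]
Controllability matrix C = [B  AB] = [[1, -12], [-3, -20]]
det(C) = 1·(-20) - (-12)·(-3) = -20 - 36 = -56
Since det(C) ≠ 0, rank(C) = 2 and the system is completely controllable.

-56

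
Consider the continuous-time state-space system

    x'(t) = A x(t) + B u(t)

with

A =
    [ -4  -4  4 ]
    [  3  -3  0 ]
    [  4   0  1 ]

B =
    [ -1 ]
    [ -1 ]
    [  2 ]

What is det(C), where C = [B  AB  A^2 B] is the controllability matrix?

2288

AB = [[16], [0], [-2]]
A^2B = [[-72], [48], [62]]
Controllability matrix C = [B  AB  A^2B] = [[-1, 16, -72], [-1, 0, 48], [2, -2, 62]]
Expanding along the first row, det(C) = (-1)·(0·62 - 48·(-2)) - 16·((-1)·62 - 48·2) + (-72)·((-1)·(-2) - 0·2) = (-1)·96 - 16·(-158) + (-72)·2 = 2288
Since det(C) ≠ 0, rank(C) = 3 and the system is completely controllable.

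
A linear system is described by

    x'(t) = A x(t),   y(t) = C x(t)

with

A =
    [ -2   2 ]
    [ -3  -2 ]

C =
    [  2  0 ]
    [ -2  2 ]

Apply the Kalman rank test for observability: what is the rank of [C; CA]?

2

CA = [[-4, 4], [-2, -8]]
Observability matrix O = [C; CA] = [[2, 0], [-2, 2], [-4, 4], [-2, -8]]
Take the 2×2 submatrix of O formed by rows 1, 2: [[2, 0], [-2, 2]]. Its determinant is 2·2 - 0·(-2) = 4 - 0 = 4 ≠ 0.
So rank(O) ≥ 2; since O has 2 columns, rank(O) = 2.
rank(O) = 2 = n, so the pair (A, C) is completely observable.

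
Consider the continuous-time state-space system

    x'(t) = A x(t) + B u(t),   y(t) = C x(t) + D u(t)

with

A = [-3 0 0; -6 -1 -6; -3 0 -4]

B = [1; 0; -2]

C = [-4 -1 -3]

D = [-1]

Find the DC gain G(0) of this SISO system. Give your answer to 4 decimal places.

-2.5833

G(0) = C(-A)^{-1}B + D = -C A^{-1} B + D.
det A = -12, so A^{-1} = (1/-12)·adj(A) = [[-1/3, 0, 0], [1/2, -1, 3/2], [1/4, 0, -1/4]]
A^{-1} B = [-1/3, -5/2, 3/4]^T
C A^{-1} B = 19/12
G(0) = D - C A^{-1} B = -1 - (19/12) = -31/12 ≈ -2.5833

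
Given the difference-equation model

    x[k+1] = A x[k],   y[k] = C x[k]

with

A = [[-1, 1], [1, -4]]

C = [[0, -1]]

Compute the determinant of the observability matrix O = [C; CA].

CA = [[-1, 4]]
Observability matrix O = [C; CA] = [[0, -1], [-1, 4]]
det(O) = 0·4 - (-1)·(-1) = 0 - 1 = -1
Since det(O) ≠ 0, rank(O) = 2 and the system is completely observable.

-1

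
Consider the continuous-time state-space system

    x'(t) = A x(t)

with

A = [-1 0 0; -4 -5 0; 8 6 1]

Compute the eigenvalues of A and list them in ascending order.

-5, -1, 1

det(sI - A) = s^3 - (tr A)s^2 + (M11 + M22 + M33)s - det A, where Mii is the 2×2 principal minor of A obtained by deleting row i and column i.
tr A = (-1) + (-5) + 1 = -5; M11 = (-5)·1 - 0·6 = -5 - 0 = -5; M22 = (-1)·1 - 0·8 = -1 - 0 = -1; M33 = (-1)·(-5) - 0·(-4) = 5 - 0 = 5; sum of minors = -1.
det A = (-1)·((-5)·1 - 0·6) - 0·((-4)·1 - 0·8) + 0·((-4)·6 - (-5)·8) = (-1)·(-5) - 0·(-4) + 0·16 = 5.
So p(s) = det(sI - A) = s^3 + 5s^2 - s - 5.
Rational-root test: any integer root divides -5. Testing small divisors, s = -1 works: p(-1) = -1 + 5 + 1 + (-5) = 0, so (s + 1) is a factor.
Dividing, p(s) = (s + 1)(s^2 + 4s - 5).
Factor s^2 + 4s - 5: two numbers with sum -4 and product -5 are 1 and -5, so s^2 + 4s - 5 = (s - 1)(s + 5).
Hence p(s) = (s - 1) (s + 1) (s + 5), with roots -5, -1, 1.
At least one eigenvalue has non-negative real part, so the system is not asymptotically stable.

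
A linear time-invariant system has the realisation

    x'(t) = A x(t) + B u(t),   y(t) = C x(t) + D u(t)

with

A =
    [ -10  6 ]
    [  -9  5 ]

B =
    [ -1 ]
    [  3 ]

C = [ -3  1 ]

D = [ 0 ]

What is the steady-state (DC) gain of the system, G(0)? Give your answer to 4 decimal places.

G(0) = C(-A)^{-1}B + D = -C A^{-1} B + D.
det A = 4, so A^{-1} = (1/4)·adj(A) = [[5/4, -3/2], [9/4, -5/2]]
A^{-1} B = [-23/4, -39/4]^T
C A^{-1} B = 15/2
G(0) = D - C A^{-1} B = 0 - (15/2) = -15/2 ≈ -7.5000

-7.5000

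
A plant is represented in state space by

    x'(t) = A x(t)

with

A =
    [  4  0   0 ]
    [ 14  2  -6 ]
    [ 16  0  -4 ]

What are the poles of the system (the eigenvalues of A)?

det(sI - A) = s^3 - (tr A)s^2 + (M11 + M22 + M33)s - det A, where Mii is the 2×2 principal minor of A obtained by deleting row i and column i.
tr A = 4 + 2 + (-4) = 2; M11 = 2·(-4) - (-6)·0 = -8 - 0 = -8; M22 = 4·(-4) - 0·16 = -16 - 0 = -16; M33 = 4·2 - 0·14 = 8 - 0 = 8; sum of minors = -16.
det A = 4·(2·(-4) - (-6)·0) - 0·(14·(-4) - (-6)·16) + 0·(14·0 - 2·16) = 4·(-8) - 0·40 + 0·(-32) = -32.
So p(s) = det(sI - A) = s^3 - 2s^2 - 16s + 32.
Rational-root test: any integer root divides 32. Testing small divisors, s = 2 works: p(2) = 8 + (-8) + (-32) + 32 = 0, so (s - 2) is a factor.
Dividing, p(s) = (s - 2)(s^2 - 16).
Factor s^2 - 16: two numbers with sum 0 and product -16 are 4 and -4, so s^2 - 16 = (s - 4)(s + 4).
Hence p(s) = (s - 4) (s - 2) (s + 4), with roots -4, 2, 4.
At least one eigenvalue has non-negative real part, so the system is not asymptotically stable.

-4, 2, 4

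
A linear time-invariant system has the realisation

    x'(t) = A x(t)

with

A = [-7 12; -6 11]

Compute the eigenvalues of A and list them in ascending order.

det(sI - A) = s^2 - (tr A)s + det A, with tr A = (-7) + 11 = 4 and det A = (-7)·11 - 12·(-6) = -77 - (-72) = -5.
So p(s) = det(sI - A) = s^2 - 4s - 5.
Factor s^2 - 4s - 5: two numbers with sum 4 and product -5 are 5 and -1, so s^2 - 4s - 5 = (s - 5)(s + 1).
Hence p(s) = (s - 5) (s + 1), with roots -1, 5.
At least one eigenvalue has non-negative real part, so the system is not asymptotically stable.

-1, 5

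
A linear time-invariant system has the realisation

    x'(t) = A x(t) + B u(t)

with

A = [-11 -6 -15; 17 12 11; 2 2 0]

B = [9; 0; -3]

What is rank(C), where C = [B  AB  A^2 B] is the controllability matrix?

AB = [[-54], [120], [18]]
A^2B = [[-396], [720], [132]]
Controllability matrix C = [B  AB  A^2B] = [[9, -54, -396], [0, 120, 720], [-3, 18, 132]]
The rows r1, r2, r3 of C are linearly dependent: r1 + 3·r3 = 0 (check each entry), so rank(C) ≤ 2.
The 2×2 minor from rows 1, 2, columns 1, 2 is 9·120 - (-54)·0 = 1080 - 0 = 1080 ≠ 0, so rank(C) = 2.
rank(C) = 2 < n = 3, so the pair (A, B) is not completely controllable.

2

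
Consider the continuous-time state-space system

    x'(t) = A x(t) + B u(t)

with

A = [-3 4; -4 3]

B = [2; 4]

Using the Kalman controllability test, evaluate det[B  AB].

AB = [[10], [4]]
Controllability matrix C = [B  AB] = [[2, 10], [4, 4]]
det(C) = 2·4 - 10·4 = 8 - 40 = -32
Since det(C) ≠ 0, rank(C) = 2 and the system is completely controllable.

-32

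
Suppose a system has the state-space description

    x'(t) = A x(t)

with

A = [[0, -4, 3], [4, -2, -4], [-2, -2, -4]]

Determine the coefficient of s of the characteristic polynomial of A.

Expand det(sI - A) for the 3×3 matrix.
p(s) = s^3 + 6s^2 + 22s + 132.
(Check: constant term = det(-A) = (-1)^3 det A = 132; coefficient of s^2 = -tr A = 6.)
The coefficient of s is 22.

22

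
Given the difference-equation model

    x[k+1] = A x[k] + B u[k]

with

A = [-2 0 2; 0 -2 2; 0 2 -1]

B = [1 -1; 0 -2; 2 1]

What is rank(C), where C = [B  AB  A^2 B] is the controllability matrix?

AB = [[2, 4], [4, 6], [-2, -5]]
A^2B = [[-8, -18], [-12, -22], [10, 17]]
Controllability matrix C = [B  AB  A^2B] = [[1, -1, 2, 4, -8, -18], [0, -2, 4, 6, -12, -22], [2, 1, -2, -5, 10, 17]]
Take the 3×3 submatrix of C formed by columns 1, 2, 4: [[1, -1, 4], [0, -2, 6], [2, 1, -5]]. Its determinant is 1·((-2)·(-5) - 6·1) - (-1)·(0·(-5) - 6·2) + 4·(0·1 - (-2)·2) = 1·4 - (-1)·(-12) + 4·4 = 8 ≠ 0.
So rank(C) ≥ 3; since C has 3 rows, rank(C) = 3.
rank(C) = 3 = n, so the pair (A, B) is completely controllable.

3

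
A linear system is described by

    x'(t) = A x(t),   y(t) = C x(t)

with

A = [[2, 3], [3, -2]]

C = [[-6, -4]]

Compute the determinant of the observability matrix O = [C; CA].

-36

CA = [[-24, -10]]
Observability matrix O = [C; CA] = [[-6, -4], [-24, -10]]
det(O) = (-6)·(-10) - (-4)·(-24) = 60 - 96 = -36
Since det(O) ≠ 0, rank(O) = 2 and the system is completely observable.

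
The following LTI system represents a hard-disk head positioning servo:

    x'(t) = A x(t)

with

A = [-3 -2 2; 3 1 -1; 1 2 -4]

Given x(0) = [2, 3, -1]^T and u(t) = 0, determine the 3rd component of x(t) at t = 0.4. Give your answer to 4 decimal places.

det(sI - A) = s^3 - (tr A)s^2 + (M11 + M22 + M33)s - det A, where Mii is the 2×2 principal minor of A obtained by deleting row i and column i.
tr A = (-3) + 1 + (-4) = -6; M11 = 1·(-4) - (-1)·2 = -4 - (-2) = -2; M22 = (-3)·(-4) - 2·1 = 12 - 2 = 10; M33 = (-3)·1 - (-2)·3 = -3 - (-6) = 3; sum of minors = 11.
det A = (-3)·(1·(-4) - (-1)·2) - (-2)·(3·(-4) - (-1)·1) + 2·(3·2 - 1·1) = (-3)·(-2) - (-2)·(-11) + 2·5 = -6.
So p(s) = det(sI - A) = s^3 + 6s^2 + 11s + 6.
Rational-root test: any integer root divides 6. Testing small divisors, s = -1 works: p(-1) = -1 + 6 + (-11) + 6 = 0, so (s + 1) is a factor.
Dividing, p(s) = (s + 1)(s^2 + 5s + 6).
Factor s^2 + 5s + 6: two numbers with sum -5 and product 6 are -2 and -3, so s^2 + 5s + 6 = (s + 2)(s + 3).
Hence p(s) = (s + 1) (s + 2) (s + 3), with roots -3, -2, -1.
The eigenvalues -3, -2, -1 are distinct and real, so A is diagonalisable and x(t) = e^{At} x(0) = V diag(e^{λ_i t}) V^{-1} x(0), where the columns of V are the eigenvectors.
λ = -3: A - (-3)I = [[0, -2, 2], [3, 4, -1], [1, 2, -1]]. v must be orthogonal to every row; (row 1) × (row 2) = [-6, 6, 6], so take v_1 = [-1, 1, 1]^T.
λ = -2: A - (-2)I = [[-1, -2, 2], [3, 3, -1], [1, 2, -2]]. v must be orthogonal to every row; (row 1) × (row 2) = [-4, 5, 3], so take v_2 = [4, -5, -3]^T.
λ = -1: A - (-1)I = [[-2, -2, 2], [3, 2, -1], [1, 2, -3]]. v must be orthogonal to every row; (row 1) × (row 2) = [-2, 4, 2], so take v_3 = [-1, 2, 1]^T.
V = [v_1 v_2 v_3] = [[-1, 4, -1], [1, -5, 2], [1, -3, 1]] has det V = 1, so V^{-1} = adj(V)/det V = [[1, -1, 3], [1, 0, 1], [2, 1, 1]].
Modal coordinates z(0) = V^{-1} x(0): 1·2 + (-1)·3 + 3·(-1) = -4; 1·2 + 0·3 + 1·(-1) = 1; 2·2 + 1·3 + 1·(-1) = 6; so z(0) = [-4, 1, 6]^T.
x_3(t) = Σ_i (v_i)_3 · z_i(0) · e^{λ_i t} (row 3 of V times the modal terms).
x_3(0.4) = 1·(-4)·e^{-3·0.4} + (-3)·1·e^{-2·0.4} + 1·6·e^{-1·0.4} = (-4)·0.301194 + (-3)·0.449329 + 6·0.670320 = 1.4692.

1.4692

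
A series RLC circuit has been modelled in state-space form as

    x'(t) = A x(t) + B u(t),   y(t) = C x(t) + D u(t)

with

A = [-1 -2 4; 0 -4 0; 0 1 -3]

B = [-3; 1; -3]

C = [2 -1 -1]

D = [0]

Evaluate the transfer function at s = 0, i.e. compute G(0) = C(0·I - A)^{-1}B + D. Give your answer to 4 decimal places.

-13.6667

G(0) = C(-A)^{-1}B + D = -C A^{-1} B + D.
det A = -12, so A^{-1} = (1/-12)·adj(A) = [[-1, 1/6, -4/3], [0, -1/4, 0], [0, -1/12, -1/3]]
A^{-1} B = [43/6, -1/4, 11/12]^T
C A^{-1} B = 41/3
G(0) = D - C A^{-1} B = 0 - (41/3) = -41/3 ≈ -13.6667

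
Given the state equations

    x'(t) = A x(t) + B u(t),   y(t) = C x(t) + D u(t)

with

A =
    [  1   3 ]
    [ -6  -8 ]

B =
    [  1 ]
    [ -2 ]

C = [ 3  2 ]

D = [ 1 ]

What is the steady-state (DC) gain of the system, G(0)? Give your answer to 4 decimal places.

G(0) = C(-A)^{-1}B + D = -C A^{-1} B + D.
det A = 10, so A^{-1} = (1/10)·adj(A) = [[-4/5, -3/10], [3/5, 1/10]]
A^{-1} B = [-1/5, 2/5]^T
C A^{-1} B = 1/5
G(0) = D - C A^{-1} B = 1 - (1/5) = 4/5 ≈ 0.8000

0.8000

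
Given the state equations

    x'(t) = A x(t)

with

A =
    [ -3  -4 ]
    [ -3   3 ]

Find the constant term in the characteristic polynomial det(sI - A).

For a 2×2 matrix, det(sI - A) = s^2 - (tr A)s + det A.
tr A = 0, det A = -21.
So p(s) = s^2 - 21.
The constant term is -21.

-21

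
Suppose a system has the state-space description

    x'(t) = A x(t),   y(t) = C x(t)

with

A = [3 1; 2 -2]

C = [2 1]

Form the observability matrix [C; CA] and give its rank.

CA = [[8, 0]]
Observability matrix O = [C; CA] = [[2, 1], [8, 0]]
det(O) = 2·0 - 1·8 = 0 - 8 = -8 ≠ 0, so rank(O) = 2.
rank(O) = 2 = n, so the pair (A, C) is completely observable.

2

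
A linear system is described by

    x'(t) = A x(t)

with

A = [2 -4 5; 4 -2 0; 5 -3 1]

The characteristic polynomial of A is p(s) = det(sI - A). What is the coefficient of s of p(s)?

Expand det(sI - A) for the 3×3 matrix.
p(s) = s^3 - s^2 - 13s - 2.
(Check: constant term = det(-A) = (-1)^3 det A = -2; coefficient of s^2 = -tr A = -1.)
The coefficient of s is -13.

-13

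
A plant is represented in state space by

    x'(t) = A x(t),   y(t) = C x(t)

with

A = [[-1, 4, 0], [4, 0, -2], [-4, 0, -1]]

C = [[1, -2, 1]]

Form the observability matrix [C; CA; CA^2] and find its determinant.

CA = [[-13, 4, 3]]
CA^2 = [[17, -52, -11]]
Observability matrix O = [C; CA; CA^2] = [[1, -2, 1], [-13, 4, 3], [17, -52, -11]]
Expanding along the first row, det(O) = 1·(4·(-11) - 3·(-52)) - (-2)·((-13)·(-11) - 3·17) + 1·((-13)·(-52) - 4·17) = 1·112 - (-2)·92 + 1·608 = 904
Since det(O) ≠ 0, rank(O) = 3 and the system is completely observable.

904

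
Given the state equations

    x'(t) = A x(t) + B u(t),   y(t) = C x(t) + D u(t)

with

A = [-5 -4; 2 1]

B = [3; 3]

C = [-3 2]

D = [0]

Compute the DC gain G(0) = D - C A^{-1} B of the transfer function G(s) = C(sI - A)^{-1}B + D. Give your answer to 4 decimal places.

29.0000

G(0) = C(-A)^{-1}B + D = -C A^{-1} B + D.
det A = 3, so A^{-1} = (1/3)·adj(A) = [[1/3, 4/3], [-2/3, -5/3]]
A^{-1} B = [5, -7]^T
C A^{-1} B = -29
G(0) = D - C A^{-1} B = 0 - (-29) = 29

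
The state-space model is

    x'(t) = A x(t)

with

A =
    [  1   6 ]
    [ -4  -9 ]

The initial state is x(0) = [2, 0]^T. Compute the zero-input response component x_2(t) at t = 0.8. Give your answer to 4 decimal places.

-0.2896

det(sI - A) = s^2 - (tr A)s + det A, with tr A = 1 + (-9) = -8 and det A = 1·(-9) - 6·(-4) = -9 - (-24) = 15.
So p(s) = det(sI - A) = s^2 + 8s + 15.
Factor s^2 + 8s + 15: two numbers with sum -8 and product 15 are -3 and -5, so s^2 + 8s + 15 = (s + 3)(s + 5).
Hence p(s) = (s + 3) (s + 5), with roots -5, -3.
The eigenvalues -5, -3 are distinct and real, so A is diagonalisable and x(t) = e^{At} x(0) = V diag(e^{λ_i t}) V^{-1} x(0), where the columns of V are the eigenvectors.
λ = -5: A - (-5)I = [[6, 6], [-4, -4]]. Row 1 gives 6·v1 + 6·v2 = 0, so take v_1 = [-1, 1]^T.
λ = -3: A - (-3)I = [[4, 6], [-4, -6]]. Row 1 gives 4·v1 + 6·v2 = 0, so take v_2 = [3, -2]^T.
V = [v_1 v_2] = [[-1, 3], [1, -2]] has det V = -1, so V^{-1} = adj(V)/det V = [[2, 3], [1, 1]].
Modal coordinates z(0) = V^{-1} x(0): 2·2 + 3·0 = 4; 1·2 + 1·0 = 2; so z(0) = [4, 2]^T.
x_2(t) = Σ_i (v_i)_2 · z_i(0) · e^{λ_i t} (row 2 of V times the modal terms).
x_2(0.8) = 1·4·e^{-5·0.8} + (-2)·2·e^{-3·0.8} = 4·0.018316 + (-4)·0.090718 = -0.2896.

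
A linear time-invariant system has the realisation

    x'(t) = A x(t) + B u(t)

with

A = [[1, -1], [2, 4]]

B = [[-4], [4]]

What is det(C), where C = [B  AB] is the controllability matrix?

0

AB = [[-8], [8]]
Controllability matrix C = [B  AB] = [[-4, -8], [4, 8]]
det(C) = (-4)·8 - (-8)·4 = -32 - (-32) = 0
Since det(C) = 0, rank(C) < 2 and the system is not completely controllable.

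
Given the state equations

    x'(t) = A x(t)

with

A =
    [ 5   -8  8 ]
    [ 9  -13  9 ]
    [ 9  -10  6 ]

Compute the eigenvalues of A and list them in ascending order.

det(sI - A) = s^3 - (tr A)s^2 + (M11 + M22 + M33)s - det A, where Mii is the 2×2 principal minor of A obtained by deleting row i and column i.
tr A = 5 + (-13) + 6 = -2; M11 = (-13)·6 - 9·(-10) = -78 - (-90) = 12; M22 = 5·6 - 8·9 = 30 - 72 = -42; M33 = 5·(-13) - (-8)·9 = -65 - (-72) = 7; sum of minors = -23.
det A = 5·((-13)·6 - 9·(-10)) - (-8)·(9·6 - 9·9) + 8·(9·(-10) - (-13)·9) = 5·12 - (-8)·(-27) + 8·27 = 60.
So p(s) = det(sI - A) = s^3 + 2s^2 - 23s - 60.
Rational-root test: any integer root divides -60. Testing small divisors, s = -3 works: p(-3) = -27 + 18 + 69 + (-60) = 0, so (s + 3) is a factor.
Dividing, p(s) = (s + 3)(s^2 - s - 20).
Factor s^2 - s - 20: two numbers with sum 1 and product -20 are 5 and -4, so s^2 - s - 20 = (s - 5)(s + 4).
Hence p(s) = (s - 5) (s + 3) (s + 4), with roots -4, -3, 5.
At least one eigenvalue has non-negative real part, so the system is not asymptotically stable.

-4, -3, 5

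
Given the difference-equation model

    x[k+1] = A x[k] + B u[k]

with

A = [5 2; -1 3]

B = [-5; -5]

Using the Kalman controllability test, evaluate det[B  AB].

-125

AB = [[-35], [-10]]
Controllability matrix C = [B  AB] = [[-5, -35], [-5, -10]]
det(C) = (-5)·(-10) - (-35)·(-5) = 50 - 175 = -125
Since det(C) ≠ 0, rank(C) = 2 and the system is completely controllable.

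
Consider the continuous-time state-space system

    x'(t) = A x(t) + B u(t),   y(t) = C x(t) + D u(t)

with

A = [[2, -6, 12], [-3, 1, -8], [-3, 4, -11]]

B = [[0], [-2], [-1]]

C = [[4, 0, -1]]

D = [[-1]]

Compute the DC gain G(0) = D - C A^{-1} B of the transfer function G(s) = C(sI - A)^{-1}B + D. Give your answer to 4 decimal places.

G(0) = C(-A)^{-1}B + D = -C A^{-1} B + D.
det A = -12, so A^{-1} = (1/-12)·adj(A) = [[-7/4, 3/2, -3], [3/4, -7/6, 5/3], [3/4, -5/6, 4/3]]
A^{-1} B = [0, 2/3, 1/3]^T
C A^{-1} B = -1/3
G(0) = D - C A^{-1} B = -1 - (-1/3) = -2/3 ≈ -0.6667

-0.6667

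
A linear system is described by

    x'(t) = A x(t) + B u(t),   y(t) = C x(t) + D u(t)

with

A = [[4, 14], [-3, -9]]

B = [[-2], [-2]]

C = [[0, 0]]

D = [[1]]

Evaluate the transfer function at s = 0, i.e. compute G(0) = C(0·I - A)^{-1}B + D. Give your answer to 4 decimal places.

1.0000

G(0) = C(-A)^{-1}B + D = -C A^{-1} B + D.
det A = 6, so A^{-1} = (1/6)·adj(A) = [[-3/2, -7/3], [1/2, 2/3]]
A^{-1} B = [23/3, -7/3]^T
C A^{-1} B = 0
G(0) = D - C A^{-1} B = 1 - (0) = 1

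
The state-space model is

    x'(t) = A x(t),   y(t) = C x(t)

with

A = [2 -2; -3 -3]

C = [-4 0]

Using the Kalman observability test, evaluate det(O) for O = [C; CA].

CA = [[-8, 8]]
Observability matrix O = [C; CA] = [[-4, 0], [-8, 8]]
det(O) = (-4)·8 - 0·(-8) = -32 - 0 = -32
Since det(O) ≠ 0, rank(O) = 2 and the system is completely observable.

-32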